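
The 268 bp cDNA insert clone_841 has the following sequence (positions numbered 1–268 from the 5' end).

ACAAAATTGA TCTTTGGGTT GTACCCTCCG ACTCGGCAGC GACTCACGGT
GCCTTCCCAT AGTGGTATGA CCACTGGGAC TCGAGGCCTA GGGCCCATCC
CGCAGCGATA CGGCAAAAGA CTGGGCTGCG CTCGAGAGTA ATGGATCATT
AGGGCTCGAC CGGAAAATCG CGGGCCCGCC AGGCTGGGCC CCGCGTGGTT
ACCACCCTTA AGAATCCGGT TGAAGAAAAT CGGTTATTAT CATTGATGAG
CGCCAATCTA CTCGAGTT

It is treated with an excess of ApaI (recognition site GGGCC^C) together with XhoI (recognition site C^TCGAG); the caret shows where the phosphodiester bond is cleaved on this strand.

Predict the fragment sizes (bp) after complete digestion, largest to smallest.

80, 71, 45, 36, 15, 14, 7 bp

ApaI sites (GGGCCC) start at positions 91, 172, 186.
ApaI cuts after base 5 of each site (before the last base), so after positions 95, 176, 190.
XhoI sites (CTCGAG) start at positions 80, 131, 261.
XhoI cuts after the first base of each site, so after positions 80, 131, 261.
Combined cut positions: 80, 95, 131, 176, 190, 261.
Linear molecule, 6 cuts → 7 fragments:
  1–80 → 80 bp
  81–95 → 15 bp
  96–131 → 36 bp
  132–176 → 45 bp
  177–190 → 14 bp
  191–261 → 71 bp
  262–268 → 7 bp
Sorted largest to smallest: 80, 71, 45, 36, 15, 14, 7 bp.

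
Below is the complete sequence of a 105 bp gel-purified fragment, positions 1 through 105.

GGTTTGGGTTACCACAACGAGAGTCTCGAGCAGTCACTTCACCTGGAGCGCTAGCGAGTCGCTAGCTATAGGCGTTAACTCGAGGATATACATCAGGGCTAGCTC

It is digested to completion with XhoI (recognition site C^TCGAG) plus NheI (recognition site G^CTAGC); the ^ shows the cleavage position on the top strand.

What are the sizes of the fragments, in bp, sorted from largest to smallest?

XhoI sites (CTCGAG) start at positions 25, 79.
XhoI cuts after the first base of each site, so after positions 25, 79.
NheI sites (GCTAGC) start at positions 50, 61, 98.
NheI cuts after the first base of each site, so after positions 50, 61, 98.
Combined cut positions: 25, 50, 61, 79, 98.
Linear molecule, 5 cuts → 6 fragments:
  1–25 → 25 bp
  26–50 → 25 bp
  51–61 → 11 bp
  62–79 → 18 bp
  80–98 → 19 bp
  99–105 → 7 bp
Sorted largest to smallest: 25, 25, 19, 18, 11, 7 bp.

25, 25, 19, 18, 11, 7 bp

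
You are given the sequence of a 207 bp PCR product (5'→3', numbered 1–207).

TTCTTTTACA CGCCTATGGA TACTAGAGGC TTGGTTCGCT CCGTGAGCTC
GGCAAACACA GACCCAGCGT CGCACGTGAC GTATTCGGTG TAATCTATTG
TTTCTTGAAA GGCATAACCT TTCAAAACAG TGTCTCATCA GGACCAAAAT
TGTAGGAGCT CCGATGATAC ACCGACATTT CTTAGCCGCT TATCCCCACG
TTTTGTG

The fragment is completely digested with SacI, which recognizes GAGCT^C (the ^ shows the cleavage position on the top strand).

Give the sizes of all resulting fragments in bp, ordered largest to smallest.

SacI sites (GAGCTC) start at positions 45, 156.
SacI cuts after base 5 of each site (before the last base), so after positions 49, 160.
Linear molecule, 2 cuts → 3 fragments:
  1–49 → 49 bp
  50–160 → 111 bp
  161–207 → 47 bp
Sorted largest to smallest: 111, 49, 47 bp.

111, 49, 47 bp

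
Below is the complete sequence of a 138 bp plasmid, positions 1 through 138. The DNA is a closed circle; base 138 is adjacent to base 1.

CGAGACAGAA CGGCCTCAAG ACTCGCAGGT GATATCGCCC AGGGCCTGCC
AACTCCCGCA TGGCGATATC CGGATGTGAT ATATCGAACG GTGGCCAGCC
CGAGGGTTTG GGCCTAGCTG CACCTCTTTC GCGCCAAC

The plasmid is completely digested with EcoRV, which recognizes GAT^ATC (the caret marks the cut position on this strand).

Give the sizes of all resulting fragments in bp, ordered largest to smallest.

104, 34 bp

EcoRV sites (GATATC) start at positions 31, 65.
EcoRV cuts after base 3 of each site, so after positions 33, 67.
Circular molecule, 2 cuts → 2 fragments:
  34–67 → 34 bp
  68–138 then 1–33 → 71 + 33 = 104 bp
Sorted largest to smallest: 104, 34 bp.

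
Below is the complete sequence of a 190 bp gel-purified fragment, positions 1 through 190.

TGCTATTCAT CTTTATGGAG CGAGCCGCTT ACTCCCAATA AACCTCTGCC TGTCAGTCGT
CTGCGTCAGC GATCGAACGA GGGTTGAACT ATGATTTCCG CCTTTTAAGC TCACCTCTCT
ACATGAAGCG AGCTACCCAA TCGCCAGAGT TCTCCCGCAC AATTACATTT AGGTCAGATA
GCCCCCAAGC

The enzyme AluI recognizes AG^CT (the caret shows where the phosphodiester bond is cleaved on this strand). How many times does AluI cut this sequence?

2

AGCT occurs starting at positions 108, 131.
AluI cuts at 2 sites.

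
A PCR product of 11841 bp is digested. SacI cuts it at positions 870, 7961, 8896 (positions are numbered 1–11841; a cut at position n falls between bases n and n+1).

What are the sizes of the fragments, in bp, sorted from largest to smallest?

7091, 2945, 935, 870 bp

Linear molecule, 3 cuts → 4 fragments:
  870 − 0 = 870 bp
  7961 − 870 = 7091 bp
  8896 − 7961 = 935 bp
  11841 − 8896 = 2945 bp
Sorted largest to smallest: 7091, 2945, 935, 870 bp.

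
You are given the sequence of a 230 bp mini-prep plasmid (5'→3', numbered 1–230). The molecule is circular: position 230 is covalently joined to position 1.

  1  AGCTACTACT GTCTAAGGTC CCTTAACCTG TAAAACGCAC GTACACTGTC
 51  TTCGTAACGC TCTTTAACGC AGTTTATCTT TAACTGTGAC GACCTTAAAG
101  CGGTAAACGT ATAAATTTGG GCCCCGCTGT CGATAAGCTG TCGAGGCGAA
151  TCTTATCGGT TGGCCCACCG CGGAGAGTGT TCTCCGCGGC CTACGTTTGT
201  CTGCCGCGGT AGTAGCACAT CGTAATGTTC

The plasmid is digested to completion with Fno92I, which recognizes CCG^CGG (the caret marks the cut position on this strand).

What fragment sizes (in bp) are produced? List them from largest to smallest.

Fno92I sites (CCGCGG) start at positions 168, 184, 204.
Fno92I cuts after base 3 of each site, so after positions 170, 186, 206.
Circular molecule, 3 cuts → 3 fragments:
  171–186 → 16 bp
  187–206 → 20 bp
  207–230 then 1–170 → 24 + 170 = 194 bp
Sorted largest to smallest: 194, 20, 16 bp.

194, 20, 16 bp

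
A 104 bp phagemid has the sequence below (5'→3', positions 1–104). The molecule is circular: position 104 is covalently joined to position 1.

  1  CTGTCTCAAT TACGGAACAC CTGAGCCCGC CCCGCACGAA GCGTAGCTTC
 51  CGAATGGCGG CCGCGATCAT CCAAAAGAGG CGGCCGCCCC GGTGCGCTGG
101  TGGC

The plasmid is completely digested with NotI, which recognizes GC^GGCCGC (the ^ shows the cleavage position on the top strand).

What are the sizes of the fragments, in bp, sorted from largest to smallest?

NotI sites (GCGGCCGC) start at positions 57, 80.
NotI cuts after base 2 of each site, so after positions 58, 81.
Circular molecule, 2 cuts → 2 fragments:
  59–81 → 23 bp
  82–104 then 1–58 → 23 + 58 = 81 bp
Sorted largest to smallest: 81, 23 bp.

81, 23 bp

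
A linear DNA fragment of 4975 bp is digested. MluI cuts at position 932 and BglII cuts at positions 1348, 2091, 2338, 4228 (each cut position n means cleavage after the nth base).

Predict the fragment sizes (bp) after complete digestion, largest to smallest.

Combined cut positions (sorted): 932, 1348, 2091, 2338, 4228.
Linear molecule, 5 cuts → 6 fragments:
  932 − 0 = 932 bp
  1348 − 932 = 416 bp
  2091 − 1348 = 743 bp
  2338 − 2091 = 247 bp
  4228 − 2338 = 1890 bp
  4975 − 4228 = 747 bp
Sorted largest to smallest: 1890, 932, 747, 743, 416, 247 bp.

1890, 932, 747, 743, 416, 247 bp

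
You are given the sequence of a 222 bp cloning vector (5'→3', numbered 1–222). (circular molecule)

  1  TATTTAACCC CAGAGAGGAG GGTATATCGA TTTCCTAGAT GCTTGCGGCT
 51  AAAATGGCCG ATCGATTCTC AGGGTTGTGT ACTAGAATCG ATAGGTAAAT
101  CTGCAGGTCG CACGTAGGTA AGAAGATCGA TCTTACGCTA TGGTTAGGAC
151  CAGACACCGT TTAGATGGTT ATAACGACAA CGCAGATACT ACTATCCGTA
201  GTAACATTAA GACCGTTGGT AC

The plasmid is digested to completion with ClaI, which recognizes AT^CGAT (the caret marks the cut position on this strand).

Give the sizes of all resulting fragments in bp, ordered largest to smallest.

122, 39, 35, 26 bp

ClaI sites (ATCGAT) start at positions 26, 61, 87, 126.
ClaI cuts after base 2 of each site, so after positions 27, 62, 88, 127.
Circular molecule, 4 cuts → 4 fragments:
  28–62 → 35 bp
  63–88 → 26 bp
  89–127 → 39 bp
  128–222 then 1–27 → 95 + 27 = 122 bp
Sorted largest to smallest: 122, 39, 35, 26 bp.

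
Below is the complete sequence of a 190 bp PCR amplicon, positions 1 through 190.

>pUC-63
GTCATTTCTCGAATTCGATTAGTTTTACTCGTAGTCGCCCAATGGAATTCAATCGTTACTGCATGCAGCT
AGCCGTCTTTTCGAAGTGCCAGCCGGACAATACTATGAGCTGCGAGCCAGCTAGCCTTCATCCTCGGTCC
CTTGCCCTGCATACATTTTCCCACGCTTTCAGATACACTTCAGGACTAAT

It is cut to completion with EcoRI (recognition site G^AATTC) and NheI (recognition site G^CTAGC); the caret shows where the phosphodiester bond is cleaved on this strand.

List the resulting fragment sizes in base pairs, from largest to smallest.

70, 52, 34, 23, 11 bp

EcoRI sites (GAATTC) start at positions 11, 45.
EcoRI cuts after the first base of each site, so after positions 11, 45.
NheI sites (GCTAGC) start at positions 68, 120.
NheI cuts after the first base of each site, so after positions 68, 120.
Combined cut positions: 11, 45, 68, 120.
Linear molecule, 4 cuts → 5 fragments:
  1–11 → 11 bp
  12–45 → 34 bp
  46–68 → 23 bp
  69–120 → 52 bp
  121–190 → 70 bp
Sorted largest to smallest: 70, 52, 34, 23, 11 bp.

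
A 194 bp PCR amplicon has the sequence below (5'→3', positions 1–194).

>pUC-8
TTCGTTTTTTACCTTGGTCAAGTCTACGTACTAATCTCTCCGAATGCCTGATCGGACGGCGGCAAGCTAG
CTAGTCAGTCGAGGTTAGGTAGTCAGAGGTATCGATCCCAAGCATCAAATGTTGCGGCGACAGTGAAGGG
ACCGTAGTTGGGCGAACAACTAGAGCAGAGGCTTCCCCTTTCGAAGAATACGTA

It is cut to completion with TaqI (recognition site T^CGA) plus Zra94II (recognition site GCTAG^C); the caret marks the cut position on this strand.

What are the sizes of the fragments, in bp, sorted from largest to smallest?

TaqI sites (TCGA) start at positions 79, 102, 181.
TaqI cuts after the first base of each site, so after positions 79, 102, 181.
The Zra94II site (GCTAGC) starts at position 66.
Zra94II cuts after base 5 of each site (before the last base), so after position 70.
Combined cut positions: 70, 79, 102, 181.
Linear molecule, 4 cuts → 5 fragments:
  1–70 → 70 bp
  71–79 → 9 bp
  80–102 → 23 bp
  103–181 → 79 bp
  182–194 → 13 bp
Sorted largest to smallest: 79, 70, 23, 13, 9 bp.

79, 70, 23, 13, 9 bp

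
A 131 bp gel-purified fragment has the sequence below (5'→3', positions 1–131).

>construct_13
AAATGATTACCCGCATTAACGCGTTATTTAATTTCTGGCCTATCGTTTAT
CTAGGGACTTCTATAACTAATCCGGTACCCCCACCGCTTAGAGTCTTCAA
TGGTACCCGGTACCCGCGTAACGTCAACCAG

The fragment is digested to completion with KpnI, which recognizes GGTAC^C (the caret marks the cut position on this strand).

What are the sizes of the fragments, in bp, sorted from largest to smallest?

78, 28, 18, 7 bp

KpnI sites (GGTACC) start at positions 74, 102, 109.
KpnI cuts after base 5 of each site (before the last base), so after positions 78, 106, 113.
Linear molecule, 3 cuts → 4 fragments:
  1–78 → 78 bp
  79–106 → 28 bp
  107–113 → 7 bp
  114–131 → 18 bp
Sorted largest to smallest: 78, 28, 18, 7 bp.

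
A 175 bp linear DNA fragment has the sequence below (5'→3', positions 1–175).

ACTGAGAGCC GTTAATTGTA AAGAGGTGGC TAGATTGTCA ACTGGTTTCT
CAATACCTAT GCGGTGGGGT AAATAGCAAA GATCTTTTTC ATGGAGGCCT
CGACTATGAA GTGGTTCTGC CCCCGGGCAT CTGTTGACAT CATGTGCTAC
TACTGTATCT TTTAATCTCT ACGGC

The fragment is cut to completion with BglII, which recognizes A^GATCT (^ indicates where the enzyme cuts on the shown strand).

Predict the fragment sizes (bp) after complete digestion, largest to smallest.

95, 80 bp

The BglII site (AGATCT) starts at position 80.
BglII cuts after the first base of each site, so after position 80.
Linear molecule, 1 cut → 2 fragments:
  1–80 → 80 bp
  81–175 → 95 bp
Sorted largest to smallest: 95, 80 bp.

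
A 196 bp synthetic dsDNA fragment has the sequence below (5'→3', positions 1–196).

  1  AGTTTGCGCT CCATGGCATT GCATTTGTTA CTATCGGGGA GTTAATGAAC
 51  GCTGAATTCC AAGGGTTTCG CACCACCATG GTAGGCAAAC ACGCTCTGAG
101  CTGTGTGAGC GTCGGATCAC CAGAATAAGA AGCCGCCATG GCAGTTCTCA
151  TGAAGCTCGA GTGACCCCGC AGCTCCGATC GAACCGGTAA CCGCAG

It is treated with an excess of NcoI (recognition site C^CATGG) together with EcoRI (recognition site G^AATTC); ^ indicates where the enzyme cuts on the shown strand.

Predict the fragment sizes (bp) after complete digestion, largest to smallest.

NcoI sites (CCATGG) start at positions 11, 76, 136.
NcoI cuts after the first base of each site, so after positions 11, 76, 136.
The EcoRI site (GAATTC) starts at position 54.
EcoRI cuts after the first base of each site, so after position 54.
Combined cut positions: 11, 54, 76, 136.
Linear molecule, 4 cuts → 5 fragments:
  1–11 → 11 bp
  12–54 → 43 bp
  55–76 → 22 bp
  77–136 → 60 bp
  137–196 → 60 bp
Sorted largest to smallest: 60, 60, 43, 22, 11 bp.

60, 60, 43, 22, 11 bp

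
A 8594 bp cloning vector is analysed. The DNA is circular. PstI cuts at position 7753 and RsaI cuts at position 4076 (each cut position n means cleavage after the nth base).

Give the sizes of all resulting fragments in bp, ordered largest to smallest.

Combined cut positions (sorted): 4076, 7753.
Circular molecule, 2 cuts → 2 fragments:
  7753 − 4076 = 3677 bp
  wrap: 8594 − 7753 + 4076 = 4917 bp
Sorted largest to smallest: 4917, 3677 bp.

4917, 3677 bp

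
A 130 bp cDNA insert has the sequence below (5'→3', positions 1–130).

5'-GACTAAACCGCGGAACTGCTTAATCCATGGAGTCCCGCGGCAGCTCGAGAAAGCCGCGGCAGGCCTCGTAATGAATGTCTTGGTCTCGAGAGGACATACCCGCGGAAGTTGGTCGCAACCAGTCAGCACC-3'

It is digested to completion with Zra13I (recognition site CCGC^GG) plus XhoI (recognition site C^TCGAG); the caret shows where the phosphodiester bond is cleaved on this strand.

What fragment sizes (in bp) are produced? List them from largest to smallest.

Zra13I sites (CCGCGG) start at positions 8, 35, 54, 100.
Zra13I cuts after base 4 of each site, so after positions 11, 38, 57, 103.
XhoI sites (CTCGAG) start at positions 44, 85.
XhoI cuts after the first base of each site, so after positions 44, 85.
Combined cut positions: 11, 38, 44, 57, 85, 103.
Linear molecule, 6 cuts → 7 fragments:
  1–11 → 11 bp
  12–38 → 27 bp
  39–44 → 6 bp
  45–57 → 13 bp
  58–85 → 28 bp
  86–103 → 18 bp
  104–130 → 27 bp
Sorted largest to smallest: 28, 27, 27, 18, 13, 11, 6 bp.

28, 27, 27, 18, 13, 11, 6 bp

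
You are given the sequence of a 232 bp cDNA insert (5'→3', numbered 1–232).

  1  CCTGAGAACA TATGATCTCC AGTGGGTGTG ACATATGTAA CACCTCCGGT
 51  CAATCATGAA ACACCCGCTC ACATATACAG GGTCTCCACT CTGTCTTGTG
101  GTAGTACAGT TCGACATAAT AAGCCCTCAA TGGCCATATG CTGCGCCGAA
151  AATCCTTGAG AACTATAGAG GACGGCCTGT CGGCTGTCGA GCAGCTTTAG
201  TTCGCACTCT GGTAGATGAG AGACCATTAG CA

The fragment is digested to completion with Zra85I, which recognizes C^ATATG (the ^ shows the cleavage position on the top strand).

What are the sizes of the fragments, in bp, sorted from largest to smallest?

103, 97, 23, 9 bp

Zra85I sites (CATATG) start at positions 9, 32, 135.
Zra85I cuts after the first base of each site, so after positions 9, 32, 135.
Linear molecule, 3 cuts → 4 fragments:
  1–9 → 9 bp
  10–32 → 23 bp
  33–135 → 103 bp
  136–232 → 97 bp
Sorted largest to smallest: 103, 97, 23, 9 bp.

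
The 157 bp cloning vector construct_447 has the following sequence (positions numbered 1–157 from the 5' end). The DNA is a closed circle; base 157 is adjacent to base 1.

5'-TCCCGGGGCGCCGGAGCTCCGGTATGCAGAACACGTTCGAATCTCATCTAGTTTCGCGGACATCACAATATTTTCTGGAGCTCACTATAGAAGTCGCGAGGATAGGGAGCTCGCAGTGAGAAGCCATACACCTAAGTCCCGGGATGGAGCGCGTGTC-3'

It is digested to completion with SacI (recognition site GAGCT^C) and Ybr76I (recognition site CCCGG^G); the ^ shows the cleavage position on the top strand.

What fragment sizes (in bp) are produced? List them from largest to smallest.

SacI sites (GAGCTC) start at positions 14, 78, 107.
SacI cuts after base 5 of each site (before the last base), so after positions 18, 82, 111.
Ybr76I sites (CCCGGG) start at positions 2, 138.
Ybr76I cuts after base 5 of each site (before the last base), so after positions 6, 142.
Combined cut positions: 6, 18, 82, 111, 142.
Circular molecule, 5 cuts → 5 fragments:
  7–18 → 12 bp
  19–82 → 64 bp
  83–111 → 29 bp
  112–142 → 31 bp
  143–157 then 1–6 → 15 + 6 = 21 bp
Sorted largest to smallest: 64, 31, 29, 21, 12 bp.

64, 31, 29, 21, 12 bp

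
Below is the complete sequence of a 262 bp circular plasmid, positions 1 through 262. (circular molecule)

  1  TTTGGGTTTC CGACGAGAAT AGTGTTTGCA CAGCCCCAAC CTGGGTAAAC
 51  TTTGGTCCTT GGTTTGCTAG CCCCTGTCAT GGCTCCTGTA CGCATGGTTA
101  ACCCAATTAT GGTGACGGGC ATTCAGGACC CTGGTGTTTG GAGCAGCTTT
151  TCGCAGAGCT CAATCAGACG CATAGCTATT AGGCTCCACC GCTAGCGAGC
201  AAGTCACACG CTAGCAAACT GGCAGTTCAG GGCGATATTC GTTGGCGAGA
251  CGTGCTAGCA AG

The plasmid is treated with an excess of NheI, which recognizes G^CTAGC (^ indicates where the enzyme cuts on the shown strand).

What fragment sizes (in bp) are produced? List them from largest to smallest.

NheI sites (GCTAGC) start at positions 66, 191, 210, 254.
NheI cuts after the first base of each site, so after positions 66, 191, 210, 254.
Circular molecule, 4 cuts → 4 fragments:
  67–191 → 125 bp
  192–210 → 19 bp
  211–254 → 44 bp
  255–262 then 1–66 → 8 + 66 = 74 bp
Sorted largest to smallest: 125, 74, 44, 19 bp.

125, 74, 44, 19 bp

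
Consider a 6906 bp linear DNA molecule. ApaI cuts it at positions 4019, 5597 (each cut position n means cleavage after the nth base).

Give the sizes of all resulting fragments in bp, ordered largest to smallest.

4019, 1578, 1309 bp

Linear molecule, 2 cuts → 3 fragments:
  4019 − 0 = 4019 bp
  5597 − 4019 = 1578 bp
  6906 − 5597 = 1309 bp
Sorted largest to smallest: 4019, 1578, 1309 bp.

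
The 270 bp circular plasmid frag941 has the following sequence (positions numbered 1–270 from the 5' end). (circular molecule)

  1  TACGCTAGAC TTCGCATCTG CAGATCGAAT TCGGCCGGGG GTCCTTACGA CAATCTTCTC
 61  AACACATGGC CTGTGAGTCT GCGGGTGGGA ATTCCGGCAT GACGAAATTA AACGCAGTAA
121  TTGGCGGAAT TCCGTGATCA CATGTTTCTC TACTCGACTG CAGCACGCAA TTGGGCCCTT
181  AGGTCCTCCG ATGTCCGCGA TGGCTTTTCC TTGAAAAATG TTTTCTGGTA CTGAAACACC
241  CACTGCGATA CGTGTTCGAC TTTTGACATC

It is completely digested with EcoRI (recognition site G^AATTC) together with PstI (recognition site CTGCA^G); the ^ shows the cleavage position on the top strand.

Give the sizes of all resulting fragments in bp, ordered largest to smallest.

EcoRI sites (GAATTC) start at positions 27, 89, 127.
EcoRI cuts after the first base of each site, so after positions 27, 89, 127.
PstI sites (CTGCAG) start at positions 18, 158.
PstI cuts after base 5 of each site (before the last base), so after positions 22, 162.
Combined cut positions: 22, 27, 89, 127, 162.
Circular molecule, 5 cuts → 5 fragments:
  23–27 → 5 bp
  28–89 → 62 bp
  90–127 → 38 bp
  128–162 → 35 bp
  163–270 then 1–22 → 108 + 22 = 130 bp
Sorted largest to smallest: 130, 62, 38, 35, 5 bp.

130, 62, 38, 35, 5 bp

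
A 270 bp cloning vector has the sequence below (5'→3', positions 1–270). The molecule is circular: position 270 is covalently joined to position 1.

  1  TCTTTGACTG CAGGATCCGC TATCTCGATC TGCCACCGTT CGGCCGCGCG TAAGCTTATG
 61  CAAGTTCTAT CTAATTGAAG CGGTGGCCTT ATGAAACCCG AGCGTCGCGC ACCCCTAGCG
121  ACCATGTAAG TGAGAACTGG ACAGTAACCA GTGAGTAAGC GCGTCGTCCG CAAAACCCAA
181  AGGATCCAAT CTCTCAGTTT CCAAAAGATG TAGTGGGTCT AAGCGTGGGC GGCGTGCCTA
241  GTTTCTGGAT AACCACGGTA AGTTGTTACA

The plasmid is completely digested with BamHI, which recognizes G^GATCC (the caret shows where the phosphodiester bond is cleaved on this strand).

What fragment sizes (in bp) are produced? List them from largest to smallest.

169, 101 bp

BamHI sites (GGATCC) start at positions 13, 182.
BamHI cuts after the first base of each site, so after positions 13, 182.
Circular molecule, 2 cuts → 2 fragments:
  14–182 → 169 bp
  183–270 then 1–13 → 88 + 13 = 101 bp
Sorted largest to smallest: 169, 101 bp.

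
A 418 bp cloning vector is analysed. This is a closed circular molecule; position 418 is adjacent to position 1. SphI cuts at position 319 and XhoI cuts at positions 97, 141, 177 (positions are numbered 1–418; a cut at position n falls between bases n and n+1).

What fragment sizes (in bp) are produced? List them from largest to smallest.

196, 142, 44, 36 bp

Combined cut positions (sorted): 97, 141, 177, 319.
Circular molecule, 4 cuts → 4 fragments:
  141 − 97 = 44 bp
  177 − 141 = 36 bp
  319 − 177 = 142 bp
  wrap: 418 − 319 + 97 = 196 bp
Sorted largest to smallest: 196, 142, 44, 36 bp.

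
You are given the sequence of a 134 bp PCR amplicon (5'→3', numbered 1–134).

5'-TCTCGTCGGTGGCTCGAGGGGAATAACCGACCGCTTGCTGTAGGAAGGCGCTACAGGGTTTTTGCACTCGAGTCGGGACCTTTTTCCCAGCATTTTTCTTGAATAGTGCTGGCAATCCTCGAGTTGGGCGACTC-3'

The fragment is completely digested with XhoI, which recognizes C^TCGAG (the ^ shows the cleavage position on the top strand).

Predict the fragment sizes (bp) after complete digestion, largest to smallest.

54, 51, 16, 13 bp

XhoI sites (CTCGAG) start at positions 13, 67, 118.
XhoI cuts after the first base of each site, so after positions 13, 67, 118.
Linear molecule, 3 cuts → 4 fragments:
  1–13 → 13 bp
  14–67 → 54 bp
  68–118 → 51 bp
  119–134 → 16 bp
Sorted largest to smallest: 54, 51, 16, 13 bp.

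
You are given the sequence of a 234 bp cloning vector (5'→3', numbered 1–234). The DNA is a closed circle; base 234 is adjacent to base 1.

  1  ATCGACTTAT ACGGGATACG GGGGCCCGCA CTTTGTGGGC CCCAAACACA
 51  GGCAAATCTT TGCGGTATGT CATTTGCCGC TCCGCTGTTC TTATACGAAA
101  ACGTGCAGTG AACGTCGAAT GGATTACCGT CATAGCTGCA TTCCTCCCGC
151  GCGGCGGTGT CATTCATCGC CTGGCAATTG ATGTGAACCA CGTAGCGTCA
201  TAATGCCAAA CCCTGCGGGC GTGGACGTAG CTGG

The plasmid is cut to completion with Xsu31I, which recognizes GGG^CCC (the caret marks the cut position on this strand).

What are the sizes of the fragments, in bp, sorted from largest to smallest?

219, 15 bp

Xsu31I sites (GGGCCC) start at positions 22, 37.
Xsu31I cuts after base 3 of each site, so after positions 24, 39.
Circular molecule, 2 cuts → 2 fragments:
  25–39 → 15 bp
  40–234 then 1–24 → 195 + 24 = 219 bp
Sorted largest to smallest: 219, 15 bp.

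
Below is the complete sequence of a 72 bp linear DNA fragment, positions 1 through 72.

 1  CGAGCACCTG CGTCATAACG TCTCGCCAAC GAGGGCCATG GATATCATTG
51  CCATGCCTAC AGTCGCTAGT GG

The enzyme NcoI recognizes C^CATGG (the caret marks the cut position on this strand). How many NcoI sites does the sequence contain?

1

CCATGG occurs starting at position 36.
NcoI cuts at 1 site.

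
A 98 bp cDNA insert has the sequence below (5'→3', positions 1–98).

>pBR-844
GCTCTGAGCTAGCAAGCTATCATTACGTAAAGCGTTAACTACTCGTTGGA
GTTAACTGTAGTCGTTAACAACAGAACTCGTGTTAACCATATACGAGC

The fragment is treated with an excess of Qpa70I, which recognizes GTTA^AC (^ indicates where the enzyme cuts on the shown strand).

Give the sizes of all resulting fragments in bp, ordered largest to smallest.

Qpa70I sites (GTTAAC) start at positions 34, 51, 64, 82.
Qpa70I cuts after base 4 of each site, so after positions 37, 54, 67, 85.
Linear molecule, 4 cuts → 5 fragments:
  1–37 → 37 bp
  38–54 → 17 bp
  55–67 → 13 bp
  68–85 → 18 bp
  86–98 → 13 bp
Sorted largest to smallest: 37, 18, 17, 13, 13 bp.

37, 18, 17, 13, 13 bp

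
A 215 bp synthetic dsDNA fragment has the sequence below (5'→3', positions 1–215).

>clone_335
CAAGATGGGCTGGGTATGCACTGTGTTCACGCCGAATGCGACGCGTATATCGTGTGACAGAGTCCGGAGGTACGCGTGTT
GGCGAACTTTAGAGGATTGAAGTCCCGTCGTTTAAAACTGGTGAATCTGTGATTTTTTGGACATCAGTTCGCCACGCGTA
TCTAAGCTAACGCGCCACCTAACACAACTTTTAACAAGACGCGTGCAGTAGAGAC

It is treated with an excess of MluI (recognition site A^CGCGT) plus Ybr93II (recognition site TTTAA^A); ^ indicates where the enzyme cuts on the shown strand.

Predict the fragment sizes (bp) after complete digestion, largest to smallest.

MluI sites (ACGCGT) start at positions 41, 72, 154, 199.
MluI cuts after the first base of each site, so after positions 41, 72, 154, 199.
The Ybr93II site (TTTAAA) starts at position 111.
Ybr93II cuts after base 5 of each site (before the last base), so after position 115.
Combined cut positions: 41, 72, 115, 154, 199.
Linear molecule, 5 cuts → 6 fragments:
  1–41 → 41 bp
  42–72 → 31 bp
  73–115 → 43 bp
  116–154 → 39 bp
  155–199 → 45 bp
  200–215 → 16 bp
Sorted largest to smallest: 45, 43, 41, 39, 31, 16 bp.

45, 43, 41, 39, 31, 16 bp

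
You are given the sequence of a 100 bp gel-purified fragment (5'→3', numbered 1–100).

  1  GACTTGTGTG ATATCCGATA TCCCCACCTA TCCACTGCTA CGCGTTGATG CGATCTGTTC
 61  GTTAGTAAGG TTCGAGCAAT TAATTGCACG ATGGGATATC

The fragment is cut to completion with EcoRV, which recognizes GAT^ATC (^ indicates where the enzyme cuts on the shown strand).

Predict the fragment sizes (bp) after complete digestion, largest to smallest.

EcoRV sites (GATATC) start at positions 10, 17, 95.
EcoRV cuts after base 3 of each site, so after positions 12, 19, 97.
Linear molecule, 3 cuts → 4 fragments:
  1–12 → 12 bp
  13–19 → 7 bp
  20–97 → 78 bp
  98–100 → 3 bp
Sorted largest to smallest: 78, 12, 7, 3 bp.

78, 12, 7, 3 bp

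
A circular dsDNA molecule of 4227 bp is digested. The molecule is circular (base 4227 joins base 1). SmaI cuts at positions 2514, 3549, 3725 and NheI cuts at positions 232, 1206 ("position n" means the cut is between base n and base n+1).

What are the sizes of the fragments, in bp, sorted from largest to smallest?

Combined cut positions (sorted): 232, 1206, 2514, 3549, 3725.
Circular molecule, 5 cuts → 5 fragments:
  1206 − 232 = 974 bp
  2514 − 1206 = 1308 bp
  3549 − 2514 = 1035 bp
  3725 − 3549 = 176 bp
  wrap: 4227 − 3725 + 232 = 734 bp
Sorted largest to smallest: 1308, 1035, 974, 734, 176 bp.

1308, 1035, 974, 734, 176 bp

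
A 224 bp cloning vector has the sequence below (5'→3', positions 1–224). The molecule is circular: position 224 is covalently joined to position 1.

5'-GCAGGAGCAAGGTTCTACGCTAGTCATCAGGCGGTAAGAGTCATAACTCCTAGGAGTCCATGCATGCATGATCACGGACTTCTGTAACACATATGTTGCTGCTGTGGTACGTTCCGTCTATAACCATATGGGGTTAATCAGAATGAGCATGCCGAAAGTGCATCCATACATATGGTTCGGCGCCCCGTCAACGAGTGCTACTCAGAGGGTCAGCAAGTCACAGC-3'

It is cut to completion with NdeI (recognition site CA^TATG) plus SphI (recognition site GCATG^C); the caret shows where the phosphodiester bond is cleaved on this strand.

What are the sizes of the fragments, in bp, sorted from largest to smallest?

120, 35, 25, 25, 19 bp

NdeI sites (CATATG) start at positions 90, 125, 169.
NdeI cuts after base 2 of each site, so after positions 91, 126, 170.
SphI sites (GCATGC) start at positions 62, 147.
SphI cuts after base 5 of each site (before the last base), so after positions 66, 151.
Combined cut positions: 66, 91, 126, 151, 170.
Circular molecule, 5 cuts → 5 fragments:
  67–91 → 25 bp
  92–126 → 35 bp
  127–151 → 25 bp
  152–170 → 19 bp
  171–224 then 1–66 → 54 + 66 = 120 bp
Sorted largest to smallest: 120, 35, 25, 25, 19 bp.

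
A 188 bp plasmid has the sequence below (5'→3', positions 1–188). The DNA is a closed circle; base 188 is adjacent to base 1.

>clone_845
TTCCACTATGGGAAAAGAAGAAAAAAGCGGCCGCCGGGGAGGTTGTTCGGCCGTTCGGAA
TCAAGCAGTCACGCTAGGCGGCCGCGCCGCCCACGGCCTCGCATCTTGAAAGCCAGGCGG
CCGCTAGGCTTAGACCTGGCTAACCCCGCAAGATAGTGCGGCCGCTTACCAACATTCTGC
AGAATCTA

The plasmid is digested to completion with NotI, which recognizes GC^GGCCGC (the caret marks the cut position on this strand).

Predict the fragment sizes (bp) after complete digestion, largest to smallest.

NotI sites (GCGGCCGC) start at positions 27, 78, 117, 158.
NotI cuts after base 2 of each site, so after positions 28, 79, 118, 159.
Circular molecule, 4 cuts → 4 fragments:
  29–79 → 51 bp
  80–118 → 39 bp
  119–159 → 41 bp
  160–188 then 1–28 → 29 + 28 = 57 bp
Sorted largest to smallest: 57, 51, 41, 39 bp.

57, 51, 41, 39 bp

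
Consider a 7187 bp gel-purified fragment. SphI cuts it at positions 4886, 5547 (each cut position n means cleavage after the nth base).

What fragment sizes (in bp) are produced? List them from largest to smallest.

Linear molecule, 2 cuts → 3 fragments:
  4886 − 0 = 4886 bp
  5547 − 4886 = 661 bp
  7187 − 5547 = 1640 bp
Sorted largest to smallest: 4886, 1640, 661 bp.

4886, 1640, 661 bp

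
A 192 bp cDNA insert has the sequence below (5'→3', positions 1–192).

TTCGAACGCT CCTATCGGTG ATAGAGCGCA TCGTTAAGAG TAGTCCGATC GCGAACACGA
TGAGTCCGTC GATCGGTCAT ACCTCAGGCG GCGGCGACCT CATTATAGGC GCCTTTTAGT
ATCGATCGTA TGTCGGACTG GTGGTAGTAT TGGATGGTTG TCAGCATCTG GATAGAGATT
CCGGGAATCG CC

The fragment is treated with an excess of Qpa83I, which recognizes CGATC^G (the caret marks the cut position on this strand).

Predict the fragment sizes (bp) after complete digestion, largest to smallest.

Qpa83I sites (CGATCG) start at positions 46, 70, 123.
Qpa83I cuts after base 5 of each site (before the last base), so after positions 50, 74, 127.
Linear molecule, 3 cuts → 4 fragments:
  1–50 → 50 bp
  51–74 → 24 bp
  75–127 → 53 bp
  128–192 → 65 bp
Sorted largest to smallest: 65, 53, 50, 24 bp.

65, 53, 50, 24 bp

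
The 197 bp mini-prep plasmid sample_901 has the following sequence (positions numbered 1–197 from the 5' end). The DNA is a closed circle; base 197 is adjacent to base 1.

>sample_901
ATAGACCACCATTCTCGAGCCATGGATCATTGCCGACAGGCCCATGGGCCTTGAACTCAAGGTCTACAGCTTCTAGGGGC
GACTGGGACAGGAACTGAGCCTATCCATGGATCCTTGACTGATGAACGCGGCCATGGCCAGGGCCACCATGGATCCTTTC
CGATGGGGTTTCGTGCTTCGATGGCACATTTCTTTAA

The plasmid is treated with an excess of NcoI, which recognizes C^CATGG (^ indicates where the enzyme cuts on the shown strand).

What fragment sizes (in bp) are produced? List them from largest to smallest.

NcoI sites (CCATGG) start at positions 20, 42, 105, 132, 147.
NcoI cuts after the first base of each site, so after positions 20, 42, 105, 132, 147.
Circular molecule, 5 cuts → 5 fragments:
  21–42 → 22 bp
  43–105 → 63 bp
  106–132 → 27 bp
  133–147 → 15 bp
  148–197 then 1–20 → 50 + 20 = 70 bp
Sorted largest to smallest: 70, 63, 27, 22, 15 bp.

70, 63, 27, 22, 15 bp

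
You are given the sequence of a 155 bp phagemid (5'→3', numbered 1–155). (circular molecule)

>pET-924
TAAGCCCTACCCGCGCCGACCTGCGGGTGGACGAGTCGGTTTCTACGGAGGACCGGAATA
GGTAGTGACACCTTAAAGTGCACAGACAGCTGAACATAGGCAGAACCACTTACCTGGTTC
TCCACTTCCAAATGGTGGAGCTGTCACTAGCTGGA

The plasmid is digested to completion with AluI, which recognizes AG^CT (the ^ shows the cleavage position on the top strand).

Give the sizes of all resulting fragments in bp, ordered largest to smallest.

AluI sites (AGCT) start at positions 88, 139, 149.
AluI cuts after base 2 of each site, so after positions 89, 140, 150.
Circular molecule, 3 cuts → 3 fragments:
  90–140 → 51 bp
  141–150 → 10 bp
  151–155 then 1–89 → 5 + 89 = 94 bp
Sorted largest to smallest: 94, 51, 10 bp.

94, 51, 10 bp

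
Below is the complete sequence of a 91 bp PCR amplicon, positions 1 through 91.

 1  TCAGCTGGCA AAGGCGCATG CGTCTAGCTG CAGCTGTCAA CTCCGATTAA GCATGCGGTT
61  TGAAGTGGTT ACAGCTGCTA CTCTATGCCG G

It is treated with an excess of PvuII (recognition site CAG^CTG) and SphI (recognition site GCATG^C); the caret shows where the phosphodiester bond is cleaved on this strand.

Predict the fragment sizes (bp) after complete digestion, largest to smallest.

22, 19, 17, 16, 13, 4 bp

PvuII sites (CAGCTG) start at positions 2, 31, 72.
PvuII cuts after base 3 of each site, so after positions 4, 33, 74.
SphI sites (GCATGC) start at positions 16, 51.
SphI cuts after base 5 of each site (before the last base), so after positions 20, 55.
Combined cut positions: 4, 20, 33, 55, 74.
Linear molecule, 5 cuts → 6 fragments:
  1–4 → 4 bp
  5–20 → 16 bp
  21–33 → 13 bp
  34–55 → 22 bp
  56–74 → 19 bp
  75–91 → 17 bp
Sorted largest to smallest: 22, 19, 17, 16, 13, 4 bp.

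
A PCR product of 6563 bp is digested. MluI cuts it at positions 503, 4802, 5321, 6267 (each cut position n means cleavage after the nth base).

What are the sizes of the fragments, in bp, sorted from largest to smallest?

4299, 946, 519, 503, 296 bp

Linear molecule, 4 cuts → 5 fragments:
  503 − 0 = 503 bp
  4802 − 503 = 4299 bp
  5321 − 4802 = 519 bp
  6267 − 5321 = 946 bp
  6563 − 6267 = 296 bp
Sorted largest to smallest: 4299, 946, 519, 503, 296 bp.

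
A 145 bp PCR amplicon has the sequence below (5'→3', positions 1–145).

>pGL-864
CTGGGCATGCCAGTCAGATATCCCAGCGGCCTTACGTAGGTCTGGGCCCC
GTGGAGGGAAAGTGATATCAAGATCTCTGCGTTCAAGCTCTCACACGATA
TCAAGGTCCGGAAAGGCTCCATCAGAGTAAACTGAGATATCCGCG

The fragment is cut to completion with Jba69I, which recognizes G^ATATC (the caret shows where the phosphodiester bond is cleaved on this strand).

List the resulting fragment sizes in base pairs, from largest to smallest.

Jba69I sites (GATATC) start at positions 17, 64, 97, 136.
Jba69I cuts after the first base of each site, so after positions 17, 64, 97, 136.
Linear molecule, 4 cuts → 5 fragments:
  1–17 → 17 bp
  18–64 → 47 bp
  65–97 → 33 bp
  98–136 → 39 bp
  137–145 → 9 bp
Sorted largest to smallest: 47, 39, 33, 17, 9 bp.

47, 39, 33, 17, 9 bp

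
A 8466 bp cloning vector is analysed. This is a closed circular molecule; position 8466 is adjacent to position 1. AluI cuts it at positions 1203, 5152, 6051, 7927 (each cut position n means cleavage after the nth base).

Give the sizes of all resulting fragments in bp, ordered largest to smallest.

Circular molecule, 4 cuts → 4 fragments:
  5152 − 1203 = 3949 bp
  6051 − 5152 = 899 bp
  7927 − 6051 = 1876 bp
  wrap: 8466 − 7927 + 1203 = 1742 bp
Sorted largest to smallest: 3949, 1876, 1742, 899 bp.

3949, 1876, 1742, 899 bp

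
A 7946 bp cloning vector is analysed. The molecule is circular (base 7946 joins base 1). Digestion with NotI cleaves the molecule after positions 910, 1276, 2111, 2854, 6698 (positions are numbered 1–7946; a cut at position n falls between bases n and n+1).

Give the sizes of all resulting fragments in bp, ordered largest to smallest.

Circular molecule, 5 cuts → 5 fragments:
  1276 − 910 = 366 bp
  2111 − 1276 = 835 bp
  2854 − 2111 = 743 bp
  6698 − 2854 = 3844 bp
  wrap: 7946 − 6698 + 910 = 2158 bp
Sorted largest to smallest: 3844, 2158, 835, 743, 366 bp.

3844, 2158, 835, 743, 366 bp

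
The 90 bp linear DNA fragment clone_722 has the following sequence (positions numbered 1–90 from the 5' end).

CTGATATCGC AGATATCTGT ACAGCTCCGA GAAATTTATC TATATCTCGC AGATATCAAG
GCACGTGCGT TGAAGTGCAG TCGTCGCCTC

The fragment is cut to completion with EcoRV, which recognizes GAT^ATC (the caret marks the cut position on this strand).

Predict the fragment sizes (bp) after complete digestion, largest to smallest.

EcoRV sites (GATATC) start at positions 3, 12, 52.
EcoRV cuts after base 3 of each site, so after positions 5, 14, 54.
Linear molecule, 3 cuts → 4 fragments:
  1–5 → 5 bp
  6–14 → 9 bp
  15–54 → 40 bp
  55–90 → 36 bp
Sorted largest to smallest: 40, 36, 9, 5 bp.

40, 36, 9, 5 bp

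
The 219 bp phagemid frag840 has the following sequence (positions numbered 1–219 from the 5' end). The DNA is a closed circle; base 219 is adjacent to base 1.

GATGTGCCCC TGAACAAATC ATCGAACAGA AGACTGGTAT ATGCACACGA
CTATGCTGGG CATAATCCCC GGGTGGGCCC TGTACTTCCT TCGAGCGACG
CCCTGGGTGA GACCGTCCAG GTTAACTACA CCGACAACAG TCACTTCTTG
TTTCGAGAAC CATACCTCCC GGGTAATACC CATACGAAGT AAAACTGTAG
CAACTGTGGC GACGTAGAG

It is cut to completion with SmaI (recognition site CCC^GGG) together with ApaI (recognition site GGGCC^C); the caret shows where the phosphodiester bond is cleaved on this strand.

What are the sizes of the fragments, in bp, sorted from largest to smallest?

119, 91, 9 bp

SmaI sites (CCCGGG) start at positions 68, 168.
SmaI cuts after base 3 of each site, so after positions 70, 170.
The ApaI site (GGGCCC) starts at position 75.
ApaI cuts after base 5 of each site (before the last base), so after position 79.
Combined cut positions: 70, 79, 170.
Circular molecule, 3 cuts → 3 fragments:
  71–79 → 9 bp
  80–170 → 91 bp
  171–219 then 1–70 → 49 + 70 = 119 bp
Sorted largest to smallest: 119, 91, 9 bp.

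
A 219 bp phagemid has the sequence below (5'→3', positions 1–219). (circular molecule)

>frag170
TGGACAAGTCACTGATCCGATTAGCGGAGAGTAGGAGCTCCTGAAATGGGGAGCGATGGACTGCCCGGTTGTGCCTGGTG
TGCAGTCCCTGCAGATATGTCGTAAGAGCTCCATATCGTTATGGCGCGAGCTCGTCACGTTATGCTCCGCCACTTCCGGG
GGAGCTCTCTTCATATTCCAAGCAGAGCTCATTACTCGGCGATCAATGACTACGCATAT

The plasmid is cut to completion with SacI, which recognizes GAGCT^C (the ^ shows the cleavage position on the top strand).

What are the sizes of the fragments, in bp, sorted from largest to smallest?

SacI sites (GAGCTC) start at positions 35, 106, 128, 162, 185.
SacI cuts after base 5 of each site (before the last base), so after positions 39, 110, 132, 166, 189.
Circular molecule, 5 cuts → 5 fragments:
  40–110 → 71 bp
  111–132 → 22 bp
  133–166 → 34 bp
  167–189 → 23 bp
  190–219 then 1–39 → 30 + 39 = 69 bp
Sorted largest to smallest: 71, 69, 34, 23, 22 bp.

71, 69, 34, 23, 22 bp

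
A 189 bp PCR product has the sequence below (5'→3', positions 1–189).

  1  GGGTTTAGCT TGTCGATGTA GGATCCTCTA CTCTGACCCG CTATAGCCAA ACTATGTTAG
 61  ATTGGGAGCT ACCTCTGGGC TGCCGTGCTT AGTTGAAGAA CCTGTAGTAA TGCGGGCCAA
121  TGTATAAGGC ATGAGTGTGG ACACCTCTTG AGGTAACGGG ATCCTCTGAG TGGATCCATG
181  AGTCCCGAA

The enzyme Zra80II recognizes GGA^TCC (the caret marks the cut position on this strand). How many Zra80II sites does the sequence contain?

GGATCC occurs starting at positions 21, 159, 172.
Zra80II cuts at 3 sites.

3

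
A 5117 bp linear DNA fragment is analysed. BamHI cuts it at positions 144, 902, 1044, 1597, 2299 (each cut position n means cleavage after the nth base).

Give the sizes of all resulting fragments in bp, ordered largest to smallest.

2818, 758, 702, 553, 144, 142 bp

Linear molecule, 5 cuts → 6 fragments:
  144 − 0 = 144 bp
  902 − 144 = 758 bp
  1044 − 902 = 142 bp
  1597 − 1044 = 553 bp
  2299 − 1597 = 702 bp
  5117 − 2299 = 2818 bp
Sorted largest to smallest: 2818, 758, 702, 553, 144, 142 bp.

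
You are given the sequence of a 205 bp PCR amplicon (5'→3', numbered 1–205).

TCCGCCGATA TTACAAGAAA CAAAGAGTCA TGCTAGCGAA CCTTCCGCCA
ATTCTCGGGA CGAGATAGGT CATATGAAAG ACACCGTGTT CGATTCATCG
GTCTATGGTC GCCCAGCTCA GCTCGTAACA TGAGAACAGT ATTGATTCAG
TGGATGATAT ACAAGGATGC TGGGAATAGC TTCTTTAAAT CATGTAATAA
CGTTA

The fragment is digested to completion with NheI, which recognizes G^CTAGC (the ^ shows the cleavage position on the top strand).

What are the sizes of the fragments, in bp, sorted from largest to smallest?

The NheI site (GCTAGC) starts at position 32.
NheI cuts after the first base of each site, so after position 32.
Linear molecule, 1 cut → 2 fragments:
  1–32 → 32 bp
  33–205 → 173 bp
Sorted largest to smallest: 173, 32 bp.

173, 32 bp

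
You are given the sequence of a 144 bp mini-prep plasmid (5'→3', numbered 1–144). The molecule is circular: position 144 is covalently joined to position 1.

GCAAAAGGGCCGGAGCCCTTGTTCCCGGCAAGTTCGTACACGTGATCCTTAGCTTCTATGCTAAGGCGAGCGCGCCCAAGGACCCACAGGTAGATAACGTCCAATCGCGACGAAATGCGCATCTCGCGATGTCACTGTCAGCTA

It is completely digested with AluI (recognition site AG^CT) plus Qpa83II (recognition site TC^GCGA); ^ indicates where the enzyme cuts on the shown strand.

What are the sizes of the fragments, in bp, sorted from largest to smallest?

55, 54, 19, 16 bp

AluI sites (AGCT) start at positions 51, 140.
AluI cuts after base 2 of each site, so after positions 52, 141.
Qpa83II sites (TCGCGA) start at positions 105, 124.
Qpa83II cuts after base 2 of each site, so after positions 106, 125.
Combined cut positions: 52, 106, 125, 141.
Circular molecule, 4 cuts → 4 fragments:
  53–106 → 54 bp
  107–125 → 19 bp
  126–141 → 16 bp
  142–144 then 1–52 → 3 + 52 = 55 bp
Sorted largest to smallest: 55, 54, 19, 16 bp.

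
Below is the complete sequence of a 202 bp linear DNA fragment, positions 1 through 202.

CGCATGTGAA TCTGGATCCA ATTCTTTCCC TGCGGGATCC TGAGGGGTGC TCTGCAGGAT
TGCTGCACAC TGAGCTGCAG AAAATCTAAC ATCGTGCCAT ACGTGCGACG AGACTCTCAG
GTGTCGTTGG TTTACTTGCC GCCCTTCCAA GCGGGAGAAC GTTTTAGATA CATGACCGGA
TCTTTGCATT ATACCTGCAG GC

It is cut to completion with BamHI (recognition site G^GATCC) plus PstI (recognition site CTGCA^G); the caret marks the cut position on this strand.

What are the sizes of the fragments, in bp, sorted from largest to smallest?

BamHI sites (GGATCC) start at positions 14, 35.
BamHI cuts after the first base of each site, so after positions 14, 35.
PstI sites (CTGCAG) start at positions 52, 75, 195.
PstI cuts after base 5 of each site (before the last base), so after positions 56, 79, 199.
Combined cut positions: 14, 35, 56, 79, 199.
Linear molecule, 5 cuts → 6 fragments:
  1–14 → 14 bp
  15–35 → 21 bp
  36–56 → 21 bp
  57–79 → 23 bp
  80–199 → 120 bp
  200–202 → 3 bp
Sorted largest to smallest: 120, 23, 21, 21, 14, 3 bp.

120, 23, 21, 21, 14, 3 bp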